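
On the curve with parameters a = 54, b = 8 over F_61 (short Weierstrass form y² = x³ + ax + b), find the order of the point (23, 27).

2P: tangent at (23, 27): λ = (3·23² + 54)/(2·27) ≡ 55/54. 54⁻¹ ≡ 26 (mod 61) since 54·26 = 1404 ≡ 1, so λ ≡ 55·26 ≡ 27.
  x = λ² - 23 - 23 = 729 - 46 ≡ 12; y = λ·(23 - 12) - 27 ≡ 26. → (12, 26)
3P: (12, 26) + (23, 27). λ = (27 - 26)/(23 - 12) ≡ 1/11 mod 61. 11⁻¹ ≡ 50 (mod 61) since 11·50 = 550 ≡ 1, so λ ≡ 50.
  x = λ² - 12 - 23 = 2500 - 35 ≡ 25; y = λ·(12 - 25) - 26 ≡ 56. → (25, 56)
4P: (25, 56) + (23, 27). λ = (27 - 56)/(23 - 25) ≡ 32/59 mod 61. 59⁻¹ ≡ 30 (mod 61), so λ ≡ 45.
  x = λ² - 25 - 23 = 2025 - 48 ≡ 25; y = λ·(25 - 25) - 56 ≡ 5. → (25, 5)
5P: (25, 5) + (23, 27). λ = (27 - 5)/(23 - 25) ≡ 22/59 mod 61. 59⁻¹ ≡ 30 (mod 61) since 59·30 = 1770 ≡ 1, so λ ≡ 50.
  x = λ² - 25 - 23 = 2500 - 48 ≡ 12; y = λ·(25 - 12) - 5 ≡ 35. → (12, 35)
6P: (12, 35) + (23, 27). λ = (27 - 35)/(23 - 12) ≡ 53/11 mod 61. 11⁻¹ ≡ 50 (mod 61) since 11·50 = 550 ≡ 1, so λ ≡ 27.
  x = λ² - 12 - 23 = 729 - 35 ≡ 23; y = λ·(12 - 23) - 35 ≡ 34. → (23, 34)
7P: (23, 34) + (23, 27): same x and y₁ ≡ -y₂, so the sum is 𝒪.
7P = 𝒪, so the order is 7.

7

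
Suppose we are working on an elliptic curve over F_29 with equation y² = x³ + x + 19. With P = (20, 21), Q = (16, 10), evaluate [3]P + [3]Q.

(15, 4)

First 3P:
Repeated addition: build up to 3P.
2P: tangent at (20, 21): λ = (3·20² + 1)/(2·21) ≡ 12/13. 13⁻¹ ≡ 9 (mod 29) since 13·9 = 117 ≡ 1, so λ ≡ 12·9 ≡ 21.
  x = λ² - 20 - 20 = 441 - 40 ≡ 24; y = λ·(20 - 24) - 21 ≡ 11. → (24, 11)
3P: (24, 11) + (20, 21). λ = (21 - 11)/(20 - 24) ≡ 10/25 mod 29. 25⁻¹ ≡ 7 (mod 29), so λ ≡ 12.
  x = λ² - 24 - 20 = 144 - 44 ≡ 13; y = λ·(24 - 13) - 11 ≡ 5. → (13, 5)
3P = (13, 5).
Next 3Q:
Repeated addition: build up to 3Q.
2Q: tangent at (16, 10): λ = (3·16² + 1)/(2·10) ≡ 15/20. 20⁻¹ ≡ 16 (mod 29) since 20·16 = 320 ≡ 1, so λ ≡ 15·16 ≡ 8.
  x = λ² - 16 - 16 = 64 - 32 ≡ 3; y = λ·(16 - 3) - 10 ≡ 7. → (3, 7)
3Q: (3, 7) + (16, 10). λ = (10 - 7)/(16 - 3) ≡ 3/13 mod 29. 13⁻¹ ≡ 9 (mod 29), so λ ≡ 27.
  x = λ² - 3 - 16 = 729 - 19 ≡ 14; y = λ·(3 - 14) - 7 ≡ 15. → (14, 15)
3Q = (14, 15).
Finally 3P + 3Q:
(13, 5) + (14, 15). λ = (15 - 5)/(14 - 13) ≡ 10/1 mod 29. 1⁻¹ ≡ 1 (mod 29), so λ ≡ 10.
  x = λ² - 13 - 14 = 100 - 27 ≡ 15; y = λ·(13 - 15) - 5 ≡ 4. → (15, 4)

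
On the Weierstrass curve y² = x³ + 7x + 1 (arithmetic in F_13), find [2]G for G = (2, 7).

tangent at (2, 7): λ = (3·2² + 7)/(2·7) ≡ 6/1. 1⁻¹ ≡ 1 (mod 13), so λ ≡ 6·1 ≡ 6.
  x = λ² - 2 - 2 = 36 - 4 ≡ 6; y = λ·(2 - 6) - 7 ≡ 8. → (6, 8)

(6, 8)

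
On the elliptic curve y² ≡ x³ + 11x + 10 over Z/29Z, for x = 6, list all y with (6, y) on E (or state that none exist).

none

x³ + 11x + 10 = 292 ≡ 2 (mod 29).
2 is a non-residue mod 29; no y exists.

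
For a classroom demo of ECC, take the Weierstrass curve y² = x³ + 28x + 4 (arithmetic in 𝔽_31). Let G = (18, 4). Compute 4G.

(27, 13)

Double-and-add on 4 = (100)₂. Start with G = (18, 4) for the leading 1-bit.
double: tangent at (18, 4): λ = (3·18² + 28)/(2·4) ≡ 8/8. 8⁻¹ ≡ 4 (mod 31) since 8·4 = 32 ≡ 1, so λ ≡ 8·4 ≡ 1.
  x = λ² - 18 - 18 = 1 - 36 ≡ 27; y = λ·(18 - 27) - 4 ≡ 18. → (27, 18)
double: tangent at (27, 18): λ = (3·27² + 28)/(2·18) ≡ 14/5. 5⁻¹ ≡ 25 (mod 31), so λ ≡ 14·25 ≡ 9.
  x = λ² - 27 - 27 = 81 - 54 ≡ 27; y = λ·(27 - 27) - 18 ≡ 13. → (27, 13)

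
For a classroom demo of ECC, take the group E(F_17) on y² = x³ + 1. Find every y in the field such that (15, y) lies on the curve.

none

x³ + 0x + 1 = 3376 ≡ 10 (mod 17).
10 is a non-residue mod 17; no y exists.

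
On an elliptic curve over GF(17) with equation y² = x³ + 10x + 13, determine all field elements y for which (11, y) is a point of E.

x³ + 10x + 13 = 1454 ≡ 9 (mod 17).
Square roots of 9 mod 17: 3 and 14 (since 3² = 9 ≡ 9).

3, 14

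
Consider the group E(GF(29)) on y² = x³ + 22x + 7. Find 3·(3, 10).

(26, 28)

Write P = (3, 10).
Repeated addition: build up to 3P.
2P: tangent at (3, 10): λ = (3·3² + 22)/(2·10) ≡ 20/20. 20⁻¹ ≡ 16 (mod 29), so λ ≡ 20·16 ≡ 1.
  x = λ² - 3 - 3 = 1 - 6 ≡ 24; y = λ·(3 - 24) - 10 ≡ 27. → (24, 27)
3P: (24, 27) + (3, 10). λ = (10 - 27)/(3 - 24) ≡ 12/8 mod 29. 8⁻¹ ≡ 11 (mod 29), so λ ≡ 16.
  x = λ² - 24 - 3 = 256 - 27 ≡ 26; y = λ·(24 - 26) - 27 ≡ 28. → (26, 28)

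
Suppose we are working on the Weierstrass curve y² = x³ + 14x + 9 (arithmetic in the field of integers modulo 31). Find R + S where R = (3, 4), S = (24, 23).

(29, 2)

(3, 4) + (24, 23). λ = (23 - 4)/(24 - 3) ≡ 19/21 mod 31. 21⁻¹ ≡ 3 (mod 31), so λ ≡ 26.
  x = λ² - 3 - 24 = 676 - 27 ≡ 29; y = λ·(3 - 29) - 4 ≡ 2. → (29, 2)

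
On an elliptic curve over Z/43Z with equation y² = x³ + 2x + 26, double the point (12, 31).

tangent at (12, 31): λ = (3·12² + 2)/(2·31) ≡ 4/19. 19⁻¹ ≡ 34 (mod 43) since 19·34 = 646 ≡ 1, so λ ≡ 4·34 ≡ 7.
  x = λ² - 12 - 12 = 49 - 24 ≡ 25; y = λ·(12 - 25) - 31 ≡ 7. → (25, 7)

(25, 7)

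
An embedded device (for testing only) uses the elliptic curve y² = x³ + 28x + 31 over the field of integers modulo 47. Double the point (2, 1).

(20, 15)

tangent at (2, 1): λ = (3·2² + 28)/(2·1) ≡ 40/2. 2⁻¹ ≡ 24 (mod 47), so λ ≡ 40·24 ≡ 20.
  x = λ² - 2 - 2 = 400 - 4 ≡ 20; y = λ·(2 - 20) - 1 ≡ 15. → (20, 15)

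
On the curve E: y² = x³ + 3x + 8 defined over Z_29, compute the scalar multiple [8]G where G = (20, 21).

(17, 19)

Double-and-add on 8 = (1000)₂. Start with G = (20, 21) for the leading 1-bit.
double: tangent at (20, 21): λ = (3·20² + 3)/(2·21) ≡ 14/13. 13⁻¹ ≡ 9 (mod 29) since 13·9 = 117 ≡ 1, so λ ≡ 14·9 ≡ 10.
  x = λ² - 20 - 20 = 100 - 40 ≡ 2; y = λ·(20 - 2) - 21 ≡ 14. → (2, 14)
double: tangent at (2, 14): λ = (3·2² + 3)/(2·14) ≡ 15/28. 28⁻¹ ≡ 28 (mod 29) since 28·28 = 784 ≡ 1, so λ ≡ 15·28 ≡ 14.
  x = λ² - 2 - 2 = 196 - 4 ≡ 18; y = λ·(2 - 18) - 14 ≡ 23. → (18, 23)
double: tangent at (18, 23): λ = (3·18² + 3)/(2·23) ≡ 18/17. 17⁻¹ ≡ 12 (mod 29) since 17·12 = 204 ≡ 1, so λ ≡ 18·12 ≡ 13.
  x = λ² - 18 - 18 = 169 - 36 ≡ 17; y = λ·(18 - 17) - 23 ≡ 19. → (17, 19)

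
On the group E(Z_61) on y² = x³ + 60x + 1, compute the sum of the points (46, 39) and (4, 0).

(46, 39) + (4, 0). λ = (0 - 39)/(4 - 46) ≡ 22/19 mod 61. 19⁻¹ ≡ 45 (mod 61), so λ ≡ 14.
  x = λ² - 46 - 4 = 196 - 50 ≡ 24; y = λ·(46 - 24) - 39 ≡ 25. → (24, 25)

(24, 25)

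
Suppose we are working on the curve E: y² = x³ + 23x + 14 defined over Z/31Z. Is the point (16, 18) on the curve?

y² = 18² ≡ 14; x³ + 23x + 14 = 4478 ≡ 14 (mod 31). 14 = 14.

yes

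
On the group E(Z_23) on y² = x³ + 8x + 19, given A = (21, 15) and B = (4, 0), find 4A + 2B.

First 4A:
Double-and-add on 4 = (100)₂. Start with A = (21, 15) for the leading 1-bit.
double: tangent at (21, 15): λ = (3·21² + 8)/(2·15) ≡ 20/7. 7⁻¹ ≡ 10 (mod 23), so λ ≡ 20·10 ≡ 16.
  x = λ² - 21 - 21 = 256 - 42 ≡ 7; y = λ·(21 - 7) - 15 ≡ 2. → (7, 2)
double: tangent at (7, 2): λ = (3·7² + 8)/(2·2) ≡ 17/4. 4⁻¹ ≡ 6 (mod 23), so λ ≡ 17·6 ≡ 10.
  x = λ² - 7 - 7 = 100 - 14 ≡ 17; y = λ·(7 - 17) - 2 ≡ 13. → (17, 13)
4A = (17, 13).
Next 2B:
Repeated addition: build up to 2B.
2B: (4, 0) + (4, 0): same x and y₁ ≡ -y₂, so the sum is 𝒪.
2B = 𝒪.
Finally 4A + 2B:
(17, 13) + 𝒪 = (17, 13) (identity).

(17, 13)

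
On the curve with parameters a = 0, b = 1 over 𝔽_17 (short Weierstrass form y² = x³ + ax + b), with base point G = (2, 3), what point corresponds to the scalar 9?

Repeated addition: build up to 9G.
2G: tangent at (2, 3): λ = (3·2² + 0)/(2·3) ≡ 12/6. 6⁻¹ ≡ 3 (mod 17), so λ ≡ 12·3 ≡ 2.
  x = λ² - 2 - 2 = 4 - 4 ≡ 0; y = λ·(2 - 0) - 3 ≡ 1. → (0, 1)
3G: (0, 1) + (2, 3). λ = (3 - 1)/(2 - 0) ≡ 2/2 mod 17. 2⁻¹ ≡ 9 (mod 17), so λ ≡ 1.
  x = λ² - 0 - 2 = 1 - 2 ≡ 16; y = λ·(0 - 16) - 1 ≡ 0. → (16, 0)
4G: (16, 0) + (2, 3). λ = (3 - 0)/(2 - 16) ≡ 3/3 mod 17. 3⁻¹ ≡ 6 (mod 17) since 3·6 = 18 ≡ 1, so λ ≡ 1.
  x = λ² - 16 - 2 = 1 - 18 ≡ 0; y = λ·(16 - 0) - 0 ≡ 16. → (0, 16)
5G: (0, 16) + (2, 3). λ = (3 - 16)/(2 - 0) ≡ 4/2 mod 17. 2⁻¹ ≡ 9 (mod 17), so λ ≡ 2.
  x = λ² - 0 - 2 = 4 - 2 ≡ 2; y = λ·(0 - 2) - 16 ≡ 14. → (2, 14)
6G: (2, 14) + (2, 3): same x and y₁ ≡ -y₂, so the sum is O.
7G: O + (2, 3) = (2, 3) (identity).
8G: tangent at (2, 3): λ = (3·2² + 0)/(2·3) ≡ 12/6. 6⁻¹ ≡ 3 (mod 17), so λ ≡ 12·3 ≡ 2.
  x = λ² - 2 - 2 = 4 - 4 ≡ 0; y = λ·(2 - 0) - 3 ≡ 1. → (0, 1)
9G: (0, 1) + (2, 3). λ = (3 - 1)/(2 - 0) ≡ 2/2 mod 17. 2⁻¹ ≡ 9 (mod 17), so λ ≡ 1.
  x = λ² - 0 - 2 = 1 - 2 ≡ 16; y = λ·(0 - 16) - 1 ≡ 0. → (16, 0)

(16, 0)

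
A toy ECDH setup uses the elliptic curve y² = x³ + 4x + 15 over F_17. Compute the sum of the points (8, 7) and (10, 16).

(8, 7) + (10, 16). λ = (16 - 7)/(10 - 8) ≡ 9/2 mod 17. 2⁻¹ ≡ 9 (mod 17) since 2·9 = 18 ≡ 1, so λ ≡ 13.
  x = λ² - 8 - 10 = 169 - 18 ≡ 15; y = λ·(8 - 15) - 7 ≡ 4. → (15, 4)

(15, 4)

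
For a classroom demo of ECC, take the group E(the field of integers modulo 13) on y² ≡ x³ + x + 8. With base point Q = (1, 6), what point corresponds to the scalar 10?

Repeated addition: build up to 10Q.
2Q: tangent at (1, 6): λ = (3·1² + 1)/(2·6) ≡ 4/12. 12⁻¹ ≡ 12 (mod 13), so λ ≡ 4·12 ≡ 9.
  x = λ² - 1 - 1 = 81 - 2 ≡ 1; y = λ·(1 - 1) - 6 ≡ 7. → (1, 7)
3Q: (1, 7) + (1, 6): same x and y₁ ≡ -y₂, so the sum is O.
4Q: O + (1, 6) = (1, 6) (identity).
5Q: tangent at (1, 6): λ = (3·1² + 1)/(2·6) ≡ 4/12. 12⁻¹ ≡ 12 (mod 13), so λ ≡ 4·12 ≡ 9.
  x = λ² - 1 - 1 = 81 - 2 ≡ 1; y = λ·(1 - 1) - 6 ≡ 7. → (1, 7)
6Q: (1, 7) + (1, 6): same x and y₁ ≡ -y₂, so the sum is O.
7Q: O + (1, 6) = (1, 6) (identity).
8Q: tangent at (1, 6): λ = (3·1² + 1)/(2·6) ≡ 4/12. 12⁻¹ ≡ 12 (mod 13), so λ ≡ 4·12 ≡ 9.
  x = λ² - 1 - 1 = 81 - 2 ≡ 1; y = λ·(1 - 1) - 6 ≡ 7. → (1, 7)
9Q: (1, 7) + (1, 6): same x and y₁ ≡ -y₂, so the sum is O.
10Q: O + (1, 6) = (1, 6) (identity).

(1, 6)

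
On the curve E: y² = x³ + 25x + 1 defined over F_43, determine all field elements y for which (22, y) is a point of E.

x³ + 25x + 1 = 11199 ≡ 19 (mod 43).
19 is a non-residue mod 43; no y exists.

none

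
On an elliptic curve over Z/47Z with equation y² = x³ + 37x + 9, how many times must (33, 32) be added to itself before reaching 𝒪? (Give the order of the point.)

10

2P: tangent at (33, 32): λ = (3·33² + 37)/(2·32) ≡ 14/17. 17⁻¹ ≡ 36 (mod 47), so λ ≡ 14·36 ≡ 34.
  x = λ² - 33 - 33 = 1156 - 66 ≡ 9; y = λ·(33 - 9) - 32 ≡ 32. → (9, 32)
3P: (9, 32) + (33, 32). λ = (32 - 32)/(33 - 9) ≡ 0/24 mod 47. 24⁻¹ ≡ 2 (mod 47), so λ ≡ 0.
  x = λ² - 9 - 33 = 0 - 42 ≡ 5; y = λ·(9 - 5) - 32 ≡ 15. → (5, 15)
4P: (5, 15) + (33, 32). λ = (32 - 15)/(33 - 5) ≡ 17/28 mod 47. 28⁻¹ ≡ 42 (mod 47) since 28·42 = 1176 ≡ 1, so λ ≡ 9.
  x = λ² - 5 - 33 = 81 - 38 ≡ 43; y = λ·(5 - 43) - 15 ≡ 19. → (43, 19)
5P: (43, 19) + (33, 32). λ = (32 - 19)/(33 - 43) ≡ 13/37 mod 47. 37⁻¹ ≡ 14 (mod 47) since 37·14 = 518 ≡ 1, so λ ≡ 41.
  x = λ² - 43 - 33 = 1681 - 76 ≡ 7; y = λ·(43 - 7) - 19 ≡ 0. → (7, 0)
6P: (7, 0) + (33, 32). λ = (32 - 0)/(33 - 7) ≡ 32/26 mod 47. 26⁻¹ ≡ 38 (mod 47) since 26·38 = 988 ≡ 1, so λ ≡ 41.
  x = λ² - 7 - 33 = 1681 - 40 ≡ 43; y = λ·(7 - 43) - 0 ≡ 28. → (43, 28)
7P: (43, 28) + (33, 32). λ = (32 - 28)/(33 - 43) ≡ 4/37 mod 47. 37⁻¹ ≡ 14 (mod 47), so λ ≡ 9.
  x = λ² - 43 - 33 = 81 - 76 ≡ 5; y = λ·(43 - 5) - 28 ≡ 32. → (5, 32)
8P: (5, 32) + (33, 32). λ = (32 - 32)/(33 - 5) ≡ 0/28 mod 47. 28⁻¹ ≡ 42 (mod 47) since 28·42 = 1176 ≡ 1, so λ ≡ 0.
  x = λ² - 5 - 33 = 0 - 38 ≡ 9; y = λ·(5 - 9) - 32 ≡ 15. → (9, 15)
9P: (9, 15) + (33, 32). λ = (32 - 15)/(33 - 9) ≡ 17/24 mod 47. 24⁻¹ ≡ 2 (mod 47) since 24·2 = 48 ≡ 1, so λ ≡ 34.
  x = λ² - 9 - 33 = 1156 - 42 ≡ 33; y = λ·(9 - 33) - 15 ≡ 15. → (33, 15)
10P: (33, 15) + (33, 32): same x and y₁ ≡ -y₂, so the sum is 𝒪.
10P = 𝒪, so the order is 10.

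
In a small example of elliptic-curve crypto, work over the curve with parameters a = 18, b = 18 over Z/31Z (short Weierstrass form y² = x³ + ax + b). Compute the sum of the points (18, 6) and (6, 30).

(18, 6) + (6, 30). λ = (30 - 6)/(6 - 18) ≡ 24/19 mod 31. 19⁻¹ ≡ 18 (mod 31) since 19·18 = 342 ≡ 1, so λ ≡ 29.
  x = λ² - 18 - 6 = 841 - 24 ≡ 11; y = λ·(18 - 11) - 6 ≡ 11. → (11, 11)

(11, 11)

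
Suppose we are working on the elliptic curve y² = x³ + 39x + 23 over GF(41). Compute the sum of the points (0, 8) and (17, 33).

(29, 0)

(0, 8) + (17, 33). λ = (33 - 8)/(17 - 0) ≡ 25/17 mod 41. 17⁻¹ ≡ 29 (mod 41), so λ ≡ 28.
  x = λ² - 0 - 17 = 784 - 17 ≡ 29; y = λ·(0 - 29) - 8 ≡ 0. → (29, 0)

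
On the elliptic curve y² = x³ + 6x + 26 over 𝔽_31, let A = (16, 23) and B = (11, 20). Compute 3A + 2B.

First 3A:
Repeated addition: build up to 3A.
2A: tangent at (16, 23): λ = (3·16² + 6)/(2·23) ≡ 30/15. 15⁻¹ ≡ 29 (mod 31), so λ ≡ 30·29 ≡ 2.
  x = λ² - 16 - 16 = 4 - 32 ≡ 3; y = λ·(16 - 3) - 23 ≡ 3. → (3, 3)
3A: (3, 3) + (16, 23). λ = (23 - 3)/(16 - 3) ≡ 20/13 mod 31. 13⁻¹ ≡ 12 (mod 31) since 13·12 = 156 ≡ 1, so λ ≡ 23.
  x = λ² - 3 - 16 = 529 - 19 ≡ 14; y = λ·(3 - 14) - 3 ≡ 23. → (14, 23)
3A = (14, 23).
Next 2B:
Repeated addition: build up to 2B.
2B: tangent at (11, 20): λ = (3·11² + 6)/(2·20) ≡ 28/9. 9⁻¹ ≡ 7 (mod 31), so λ ≡ 28·7 ≡ 10.
  x = λ² - 11 - 11 = 100 - 22 ≡ 16; y = λ·(11 - 16) - 20 ≡ 23. → (16, 23)
2B = (16, 23).
Finally 3A + 2B:
(14, 23) + (16, 23). λ = (23 - 23)/(16 - 14) ≡ 0/2 mod 31. 2⁻¹ ≡ 16 (mod 31), so λ ≡ 0.
  x = λ² - 14 - 16 = 0 - 30 ≡ 1; y = λ·(14 - 1) - 23 ≡ 8. → (1, 8)

(1, 8)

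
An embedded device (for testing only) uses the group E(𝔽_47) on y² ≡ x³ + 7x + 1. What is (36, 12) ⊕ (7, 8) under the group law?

(36, 12) + (7, 8). λ = (8 - 12)/(7 - 36) ≡ 43/18 mod 47. 18⁻¹ ≡ 34 (mod 47), so λ ≡ 5.
  x = λ² - 36 - 7 = 25 - 43 ≡ 29; y = λ·(36 - 29) - 12 ≡ 23. → (29, 23)

(29, 23)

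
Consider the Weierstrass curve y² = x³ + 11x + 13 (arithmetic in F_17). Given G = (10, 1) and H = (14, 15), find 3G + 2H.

(1, 12)

First 3G:
Repeated addition: build up to 3G.
2G: tangent at (10, 1): λ = (3·10² + 11)/(2·1) ≡ 5/2. 2⁻¹ ≡ 9 (mod 17) since 2·9 = 18 ≡ 1, so λ ≡ 5·9 ≡ 11.
  x = λ² - 10 - 10 = 121 - 20 ≡ 16; y = λ·(10 - 16) - 1 ≡ 1. → (16, 1)
3G: (16, 1) + (10, 1). λ = (1 - 1)/(10 - 16) ≡ 0/11 mod 17. 11⁻¹ ≡ 14 (mod 17), so λ ≡ 0.
  x = λ² - 16 - 10 = 0 - 26 ≡ 8; y = λ·(16 - 8) - 1 ≡ 16. → (8, 16)
3G = (8, 16).
Next 2H:
Repeated addition: build up to 2H.
2H: tangent at (14, 15): λ = (3·14² + 11)/(2·15) ≡ 4/13. 13⁻¹ ≡ 4 (mod 17), so λ ≡ 4·4 ≡ 16.
  x = λ² - 14 - 14 = 256 - 28 ≡ 7; y = λ·(14 - 7) - 15 ≡ 12. → (7, 12)
2H = (7, 12).
Finally 3G + 2H:
(8, 16) + (7, 12). λ = (12 - 16)/(7 - 8) ≡ 13/16 mod 17. 16⁻¹ ≡ 16 (mod 17), so λ ≡ 4.
  x = λ² - 8 - 7 = 16 - 15 ≡ 1; y = λ·(8 - 1) - 16 ≡ 12. → (1, 12)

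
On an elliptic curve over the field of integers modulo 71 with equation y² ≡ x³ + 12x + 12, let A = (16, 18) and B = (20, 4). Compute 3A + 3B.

(30, 45)

First 3A:
Repeated addition: build up to 3A.
2A: tangent at (16, 18): λ = (3·16² + 12)/(2·18) ≡ 70/36. 36⁻¹ ≡ 2 (mod 71) since 36·2 = 72 ≡ 1, so λ ≡ 70·2 ≡ 69.
  x = λ² - 16 - 16 = 4761 - 32 ≡ 43; y = λ·(16 - 43) - 18 ≡ 36. → (43, 36)
3A: (43, 36) + (16, 18). λ = (18 - 36)/(16 - 43) ≡ 53/44 mod 71. 44⁻¹ ≡ 21 (mod 71), so λ ≡ 48.
  x = λ² - 43 - 16 = 2304 - 59 ≡ 44; y = λ·(43 - 44) - 36 ≡ 58. → (44, 58)
3A = (44, 58).
Next 3B:
Repeated addition: build up to 3B.
2B: tangent at (20, 4): λ = (3·20² + 12)/(2·4) ≡ 5/8. 8⁻¹ ≡ 9 (mod 71) since 8·9 = 72 ≡ 1, so λ ≡ 5·9 ≡ 45.
  x = λ² - 20 - 20 = 2025 - 40 ≡ 68; y = λ·(20 - 68) - 4 ≡ 37. → (68, 37)
3B: (68, 37) + (20, 4). λ = (4 - 37)/(20 - 68) ≡ 38/23 mod 71. 23⁻¹ ≡ 34 (mod 71), so λ ≡ 14.
  x = λ² - 68 - 20 = 196 - 88 ≡ 37; y = λ·(68 - 37) - 37 ≡ 42. → (37, 42)
3B = (37, 42).
Finally 3A + 3B:
(44, 58) + (37, 42). λ = (42 - 58)/(37 - 44) ≡ 55/64 mod 71. 64⁻¹ ≡ 10 (mod 71) since 64·10 = 640 ≡ 1, so λ ≡ 53.
  x = λ² - 44 - 37 = 2809 - 81 ≡ 30; y = λ·(44 - 30) - 58 ≡ 45. → (30, 45)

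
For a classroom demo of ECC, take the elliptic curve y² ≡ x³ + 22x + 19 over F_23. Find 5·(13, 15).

(5, 1)

Write Q = (13, 15).
Repeated addition: build up to 5Q.
2Q: tangent at (13, 15): λ = (3·13² + 22)/(2·15) ≡ 0/7. 7⁻¹ ≡ 10 (mod 23), so λ ≡ 0·10 ≡ 0.
  x = λ² - 13 - 13 = 0 - 26 ≡ 20; y = λ·(13 - 20) - 15 ≡ 8. → (20, 8)
3Q: (20, 8) + (13, 15). λ = (15 - 8)/(13 - 20) ≡ 7/16 mod 23. 16⁻¹ ≡ 13 (mod 23), so λ ≡ 22.
  x = λ² - 20 - 13 = 484 - 33 ≡ 14; y = λ·(20 - 14) - 8 ≡ 9. → (14, 9)
4Q: (14, 9) + (13, 15). λ = (15 - 9)/(13 - 14) ≡ 6/22 mod 23. 22⁻¹ ≡ 22 (mod 23), so λ ≡ 17.
  x = λ² - 14 - 13 = 289 - 27 ≡ 9; y = λ·(14 - 9) - 9 ≡ 7. → (9, 7)
5Q: (9, 7) + (13, 15). λ = (15 - 7)/(13 - 9) ≡ 8/4 mod 23. 4⁻¹ ≡ 6 (mod 23) since 4·6 = 24 ≡ 1, so λ ≡ 2.
  x = λ² - 9 - 13 = 4 - 22 ≡ 5; y = λ·(9 - 5) - 7 ≡ 1. → (5, 1)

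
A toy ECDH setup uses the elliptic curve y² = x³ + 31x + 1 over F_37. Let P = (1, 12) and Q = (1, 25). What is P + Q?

O

The two points share x = 1 and their y-coordinates satisfy 12 + 25 ≡ 0 (mod 37), so they are inverses. Their sum is O.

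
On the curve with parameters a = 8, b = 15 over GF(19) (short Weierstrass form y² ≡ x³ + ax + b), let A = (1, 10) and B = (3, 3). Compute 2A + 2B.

(2, 1)

First 2A:
Repeated addition: build up to 2A.
2A: tangent at (1, 10): λ = (3·1² + 8)/(2·10) ≡ 11/1. 1⁻¹ ≡ 1 (mod 19), so λ ≡ 11·1 ≡ 11.
  x = λ² - 1 - 1 = 121 - 2 ≡ 5; y = λ·(1 - 5) - 10 ≡ 3. → (5, 3)
2A = (5, 3).
Next 2B:
Repeated addition: build up to 2B.
2B: tangent at (3, 3): λ = (3·3² + 8)/(2·3) ≡ 16/6. 6⁻¹ ≡ 16 (mod 19) since 6·16 = 96 ≡ 1, so λ ≡ 16·16 ≡ 9.
  x = λ² - 3 - 3 = 81 - 6 ≡ 18; y = λ·(3 - 18) - 3 ≡ 14. → (18, 14)
2B = (18, 14).
Finally 2A + 2B:
(5, 3) + (18, 14). λ = (14 - 3)/(18 - 5) ≡ 11/13 mod 19. 13⁻¹ ≡ 3 (mod 19) since 13·3 = 39 ≡ 1, so λ ≡ 14.
  x = λ² - 5 - 18 = 196 - 23 ≡ 2; y = λ·(5 - 2) - 3 ≡ 1. → (2, 1)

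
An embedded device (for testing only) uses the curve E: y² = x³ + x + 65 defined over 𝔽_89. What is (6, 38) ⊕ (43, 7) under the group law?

(6, 38) + (43, 7). λ = (7 - 38)/(43 - 6) ≡ 58/37 mod 89. 37⁻¹ ≡ 77 (mod 89), so λ ≡ 16.
  x = λ² - 6 - 43 = 256 - 49 ≡ 29; y = λ·(6 - 29) - 38 ≡ 39. → (29, 39)

(29, 39)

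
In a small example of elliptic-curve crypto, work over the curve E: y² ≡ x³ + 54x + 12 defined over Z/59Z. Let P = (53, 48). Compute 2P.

(16, 55)

tangent at (53, 48): λ = (3·53² + 54)/(2·48) ≡ 44/37. 37⁻¹ ≡ 8 (mod 59), so λ ≡ 44·8 ≡ 57.
  x = λ² - 53 - 53 = 3249 - 106 ≡ 16; y = λ·(53 - 16) - 48 ≡ 55. → (16, 55)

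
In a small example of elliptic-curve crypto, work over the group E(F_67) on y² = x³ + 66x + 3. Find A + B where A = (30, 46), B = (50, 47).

(20, 55)

(30, 46) + (50, 47). λ = (47 - 46)/(50 - 30) ≡ 1/20 mod 67. 20⁻¹ ≡ 57 (mod 67) since 20·57 = 1140 ≡ 1, so λ ≡ 57.
  x = λ² - 30 - 50 = 3249 - 80 ≡ 20; y = λ·(30 - 20) - 46 ≡ 55. → (20, 55)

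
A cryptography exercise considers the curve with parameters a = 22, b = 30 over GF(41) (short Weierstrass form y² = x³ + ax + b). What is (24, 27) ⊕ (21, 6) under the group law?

(24, 27) + (21, 6). λ = (6 - 27)/(21 - 24) ≡ 20/38 mod 41. 38⁻¹ ≡ 27 (mod 41) since 38·27 = 1026 ≡ 1, so λ ≡ 7.
  x = λ² - 24 - 21 = 49 - 45 ≡ 4; y = λ·(24 - 4) - 27 ≡ 31. → (4, 31)

(4, 31)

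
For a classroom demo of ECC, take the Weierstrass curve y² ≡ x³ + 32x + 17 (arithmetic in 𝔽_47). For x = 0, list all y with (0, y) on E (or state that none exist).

x³ + 32x + 17 = 17 ≡ 17 (mod 47).
Square roots of 17 mod 47: 8 and 39 (since 8² = 64 ≡ 17).

8, 39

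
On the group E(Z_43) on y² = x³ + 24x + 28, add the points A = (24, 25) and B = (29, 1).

(1, 28)

(24, 25) + (29, 1). λ = (1 - 25)/(29 - 24) ≡ 19/5 mod 43. 5⁻¹ ≡ 26 (mod 43), so λ ≡ 21.
  x = λ² - 24 - 29 = 441 - 53 ≡ 1; y = λ·(24 - 1) - 25 ≡ 28. → (1, 28)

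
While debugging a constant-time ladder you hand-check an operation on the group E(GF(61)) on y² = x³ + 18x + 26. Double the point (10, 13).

(26, 40)

tangent at (10, 13): λ = (3·10² + 18)/(2·13) ≡ 13/26. 26⁻¹ ≡ 54 (mod 61) since 26·54 = 1404 ≡ 1, so λ ≡ 13·54 ≡ 31.
  x = λ² - 10 - 10 = 961 - 20 ≡ 26; y = λ·(10 - 26) - 13 ≡ 40. → (26, 40)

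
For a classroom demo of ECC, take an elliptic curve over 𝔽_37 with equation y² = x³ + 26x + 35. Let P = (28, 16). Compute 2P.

(22, 9)

tangent at (28, 16): λ = (3·28² + 26)/(2·16) ≡ 10/32. 32⁻¹ ≡ 22 (mod 37), so λ ≡ 10·22 ≡ 35.
  x = λ² - 28 - 28 = 1225 - 56 ≡ 22; y = λ·(28 - 22) - 16 ≡ 9. → (22, 9)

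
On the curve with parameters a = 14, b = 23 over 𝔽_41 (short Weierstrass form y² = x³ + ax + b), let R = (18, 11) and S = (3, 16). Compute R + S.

(18, 11) + (3, 16). λ = (16 - 11)/(3 - 18) ≡ 5/26 mod 41. 26⁻¹ ≡ 30 (mod 41), so λ ≡ 27.
  x = λ² - 18 - 3 = 729 - 21 ≡ 11; y = λ·(18 - 11) - 11 ≡ 14. → (11, 14)

(11, 14)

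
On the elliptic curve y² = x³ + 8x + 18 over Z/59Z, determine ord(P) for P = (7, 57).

7

2P: tangent at (7, 57): λ = (3·7² + 8)/(2·57) ≡ 37/55. 55⁻¹ ≡ 44 (mod 59) since 55·44 = 2420 ≡ 1, so λ ≡ 37·44 ≡ 35.
  x = λ² - 7 - 7 = 1225 - 14 ≡ 31; y = λ·(7 - 31) - 57 ≡ 47. → (31, 47)
3P: (31, 47) + (7, 57). λ = (57 - 47)/(7 - 31) ≡ 10/35 mod 59. 35⁻¹ ≡ 27 (mod 59) since 35·27 = 945 ≡ 1, so λ ≡ 34.
  x = λ² - 31 - 7 = 1156 - 38 ≡ 56; y = λ·(31 - 56) - 47 ≡ 47. → (56, 47)
4P: (56, 47) + (7, 57). λ = (57 - 47)/(7 - 56) ≡ 10/10 mod 59. 10⁻¹ ≡ 6 (mod 59) since 10·6 = 60 ≡ 1, so λ ≡ 1.
  x = λ² - 56 - 7 = 1 - 63 ≡ 56; y = λ·(56 - 56) - 47 ≡ 12. → (56, 12)
5P: (56, 12) + (7, 57). λ = (57 - 12)/(7 - 56) ≡ 45/10 mod 59. 10⁻¹ ≡ 6 (mod 59), so λ ≡ 34.
  x = λ² - 56 - 7 = 1156 - 63 ≡ 31; y = λ·(56 - 31) - 12 ≡ 12. → (31, 12)
6P: (31, 12) + (7, 57). λ = (57 - 12)/(7 - 31) ≡ 45/35 mod 59. 35⁻¹ ≡ 27 (mod 59), so λ ≡ 35.
  x = λ² - 31 - 7 = 1225 - 38 ≡ 7; y = λ·(31 - 7) - 12 ≡ 2. → (7, 2)
7P: (7, 2) + (7, 57): same x and y₁ ≡ -y₂, so the sum is O.
7P = O, so the order is 7.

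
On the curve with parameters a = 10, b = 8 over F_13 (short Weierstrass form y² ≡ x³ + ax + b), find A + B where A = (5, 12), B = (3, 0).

(5, 12) + (3, 0). λ = (0 - 12)/(3 - 5) ≡ 1/11 mod 13. 11⁻¹ ≡ 6 (mod 13) since 11·6 = 66 ≡ 1, so λ ≡ 6.
  x = λ² - 5 - 3 = 36 - 8 ≡ 2; y = λ·(5 - 2) - 12 ≡ 6. → (2, 6)

(2, 6)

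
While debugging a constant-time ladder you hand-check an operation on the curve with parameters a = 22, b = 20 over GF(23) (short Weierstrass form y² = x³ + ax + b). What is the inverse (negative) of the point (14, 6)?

-(14, 6) = (14, -6 mod 23) = (14, 17).

(14, 17)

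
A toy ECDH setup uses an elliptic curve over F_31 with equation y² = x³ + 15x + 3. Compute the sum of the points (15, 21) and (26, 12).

(25, 21)

(15, 21) + (26, 12). λ = (12 - 21)/(26 - 15) ≡ 22/11 mod 31. 11⁻¹ ≡ 17 (mod 31), so λ ≡ 2.
  x = λ² - 15 - 26 = 4 - 41 ≡ 25; y = λ·(15 - 25) - 21 ≡ 21. → (25, 21)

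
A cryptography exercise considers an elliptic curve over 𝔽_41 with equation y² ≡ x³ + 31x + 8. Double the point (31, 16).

tangent at (31, 16): λ = (3·31² + 31)/(2·16) ≡ 3/32. 32⁻¹ ≡ 9 (mod 41), so λ ≡ 3·9 ≡ 27.
  x = λ² - 31 - 31 = 729 - 62 ≡ 11; y = λ·(31 - 11) - 16 ≡ 32. → (11, 32)

(11, 32)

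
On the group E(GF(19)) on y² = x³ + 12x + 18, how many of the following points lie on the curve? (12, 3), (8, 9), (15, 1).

(12, 3): 3² ≡ 9, rhs ≡ 9 → on.
(8, 9): 9² ≡ 5, rhs ≡ 18 → off.
(15, 1): 1² ≡ 1, rhs ≡ 1 → on.

2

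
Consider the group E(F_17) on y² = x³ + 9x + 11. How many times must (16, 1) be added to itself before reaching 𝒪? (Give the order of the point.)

2P: tangent at (16, 1): λ = (3·16² + 9)/(2·1) ≡ 12/2. 2⁻¹ ≡ 9 (mod 17), so λ ≡ 12·9 ≡ 6.
  x = λ² - 16 - 16 = 36 - 32 ≡ 4; y = λ·(16 - 4) - 1 ≡ 3. → (4, 3)
3P: (4, 3) + (16, 1). λ = (1 - 3)/(16 - 4) ≡ 15/12 mod 17. 12⁻¹ ≡ 10 (mod 17) since 12·10 = 120 ≡ 1, so λ ≡ 14.
  x = λ² - 4 - 16 = 196 - 20 ≡ 6; y = λ·(4 - 6) - 3 ≡ 3. → (6, 3)
4P: (6, 3) + (16, 1). λ = (1 - 3)/(16 - 6) ≡ 15/10 mod 17. 10⁻¹ ≡ 12 (mod 17) since 10·12 = 120 ≡ 1, so λ ≡ 10.
  x = λ² - 6 - 16 = 100 - 22 ≡ 10; y = λ·(6 - 10) - 3 ≡ 8. → (10, 8)
5P: (10, 8) + (16, 1). λ = (1 - 8)/(16 - 10) ≡ 10/6 mod 17. 6⁻¹ ≡ 3 (mod 17), so λ ≡ 13.
  x = λ² - 10 - 16 = 169 - 26 ≡ 7; y = λ·(10 - 7) - 8 ≡ 14. → (7, 14)
6P: (7, 14) + (16, 1). λ = (1 - 14)/(16 - 7) ≡ 4/9 mod 17. 9⁻¹ ≡ 2 (mod 17), so λ ≡ 8.
  x = λ² - 7 - 16 = 64 - 23 ≡ 7; y = λ·(7 - 7) - 14 ≡ 3. → (7, 3)
7P: (7, 3) + (16, 1). λ = (1 - 3)/(16 - 7) ≡ 15/9 mod 17. 9⁻¹ ≡ 2 (mod 17), so λ ≡ 13.
  x = λ² - 7 - 16 = 169 - 23 ≡ 10; y = λ·(7 - 10) - 3 ≡ 9. → (10, 9)
8P: (10, 9) + (16, 1). λ = (1 - 9)/(16 - 10) ≡ 9/6 mod 17. 6⁻¹ ≡ 3 (mod 17), so λ ≡ 10.
  x = λ² - 10 - 16 = 100 - 26 ≡ 6; y = λ·(10 - 6) - 9 ≡ 14. → (6, 14)
9P: (6, 14) + (16, 1). λ = (1 - 14)/(16 - 6) ≡ 4/10 mod 17. 10⁻¹ ≡ 12 (mod 17) since 10·12 = 120 ≡ 1, so λ ≡ 14.
  x = λ² - 6 - 16 = 196 - 22 ≡ 4; y = λ·(6 - 4) - 14 ≡ 14. → (4, 14)
10P: (4, 14) + (16, 1). λ = (1 - 14)/(16 - 4) ≡ 4/12 mod 17. 12⁻¹ ≡ 10 (mod 17) since 12·10 = 120 ≡ 1, so λ ≡ 6.
  x = λ² - 4 - 16 = 36 - 20 ≡ 16; y = λ·(4 - 16) - 14 ≡ 16. → (16, 16)
11P: (16, 16) + (16, 1): same x and y₁ ≡ -y₂, so the sum is 𝒪.
11P = 𝒪, so the order is 11.

11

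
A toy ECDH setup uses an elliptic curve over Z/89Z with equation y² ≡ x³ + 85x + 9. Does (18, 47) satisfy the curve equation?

y² = 47² ≡ 73; x³ + 85x + 9 = 7371 ≡ 73 (mod 89). 73 = 73.

yes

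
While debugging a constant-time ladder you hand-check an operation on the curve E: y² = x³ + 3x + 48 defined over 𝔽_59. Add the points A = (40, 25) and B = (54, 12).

(36, 5)

(40, 25) + (54, 12). λ = (12 - 25)/(54 - 40) ≡ 46/14 mod 59. 14⁻¹ ≡ 38 (mod 59) since 14·38 = 532 ≡ 1, so λ ≡ 37.
  x = λ² - 40 - 54 = 1369 - 94 ≡ 36; y = λ·(40 - 36) - 25 ≡ 5. → (36, 5)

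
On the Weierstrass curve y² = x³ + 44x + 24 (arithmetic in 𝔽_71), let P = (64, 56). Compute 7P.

Double-and-add on 7 = (111)₂. Start with P = (64, 56) for the leading 1-bit.
double: tangent at (64, 56): λ = (3·64² + 44)/(2·56) ≡ 49/41. 41⁻¹ ≡ 26 (mod 71) since 41·26 = 1066 ≡ 1, so λ ≡ 49·26 ≡ 67.
  x = λ² - 64 - 64 = 4489 - 128 ≡ 30; y = λ·(64 - 30) - 56 ≡ 21. → (30, 21)
add P: (30, 21) + (64, 56). λ = (56 - 21)/(64 - 30) ≡ 35/34 mod 71. 34⁻¹ ≡ 23 (mod 71), so λ ≡ 24.
  x = λ² - 30 - 64 = 576 - 94 ≡ 56; y = λ·(30 - 56) - 21 ≡ 65. → (56, 65)
double: tangent at (56, 65): λ = (3·56² + 44)/(2·65) ≡ 9/59. 59⁻¹ ≡ 65 (mod 71) since 59·65 = 3835 ≡ 1, so λ ≡ 9·65 ≡ 17.
  x = λ² - 56 - 56 = 289 - 112 ≡ 35; y = λ·(56 - 35) - 65 ≡ 8. → (35, 8)
add P: (35, 8) + (64, 56). λ = (56 - 8)/(64 - 35) ≡ 48/29 mod 71. 29⁻¹ ≡ 49 (mod 71), so λ ≡ 9.
  x = λ² - 35 - 64 = 81 - 99 ≡ 53; y = λ·(35 - 53) - 8 ≡ 43. → (53, 43)

(53, 43)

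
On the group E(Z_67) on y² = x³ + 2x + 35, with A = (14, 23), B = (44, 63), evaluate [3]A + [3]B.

(6, 53)

First 3A:
Repeated addition: build up to 3A.
2A: tangent at (14, 23): λ = (3·14² + 2)/(2·23) ≡ 54/46. 46⁻¹ ≡ 51 (mod 67), so λ ≡ 54·51 ≡ 7.
  x = λ² - 14 - 14 = 49 - 28 ≡ 21; y = λ·(14 - 21) - 23 ≡ 62. → (21, 62)
3A: (21, 62) + (14, 23). λ = (23 - 62)/(14 - 21) ≡ 28/60 mod 67. 60⁻¹ ≡ 19 (mod 67) since 60·19 = 1140 ≡ 1, so λ ≡ 63.
  x = λ² - 21 - 14 = 3969 - 35 ≡ 48; y = λ·(21 - 48) - 62 ≡ 46. → (48, 46)
3A = (48, 46).
Next 3B:
Repeated addition: build up to 3B.
2B: tangent at (44, 63): λ = (3·44² + 2)/(2·63) ≡ 48/59. 59⁻¹ ≡ 25 (mod 67) since 59·25 = 1475 ≡ 1, so λ ≡ 48·25 ≡ 61.
  x = λ² - 44 - 44 = 3721 - 88 ≡ 15; y = λ·(44 - 15) - 63 ≡ 31. → (15, 31)
3B: (15, 31) + (44, 63). λ = (63 - 31)/(44 - 15) ≡ 32/29 mod 67. 29⁻¹ ≡ 37 (mod 67), so λ ≡ 45.
  x = λ² - 15 - 44 = 2025 - 59 ≡ 23; y = λ·(15 - 23) - 31 ≡ 11. → (23, 11)
3B = (23, 11).
Finally 3A + 3B:
(48, 46) + (23, 11). λ = (11 - 46)/(23 - 48) ≡ 32/42 mod 67. 42⁻¹ ≡ 8 (mod 67), so λ ≡ 55.
  x = λ² - 48 - 23 = 3025 - 71 ≡ 6; y = λ·(48 - 6) - 46 ≡ 53. → (6, 53)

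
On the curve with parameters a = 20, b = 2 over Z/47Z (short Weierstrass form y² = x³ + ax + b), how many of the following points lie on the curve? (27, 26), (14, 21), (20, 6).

(27, 26): 26² ≡ 18, rhs ≡ 15 → off.
(14, 21): 21² ≡ 18, rhs ≡ 18 → on.
(20, 6): 6² ≡ 36, rhs ≡ 36 → on.

2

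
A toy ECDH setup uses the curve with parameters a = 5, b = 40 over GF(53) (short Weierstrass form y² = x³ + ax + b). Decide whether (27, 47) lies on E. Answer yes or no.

y² = 47² ≡ 36; x³ + 5x + 40 = 19858 ≡ 36 (mod 53). 36 = 36.

yes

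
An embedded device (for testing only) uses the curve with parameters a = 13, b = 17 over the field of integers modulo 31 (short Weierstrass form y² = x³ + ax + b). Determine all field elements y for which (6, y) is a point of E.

1, 30

x³ + 13x + 17 = 311 ≡ 1 (mod 31).
Square roots of 1 mod 31: 1 and 30 (since 1² = 1 ≡ 1).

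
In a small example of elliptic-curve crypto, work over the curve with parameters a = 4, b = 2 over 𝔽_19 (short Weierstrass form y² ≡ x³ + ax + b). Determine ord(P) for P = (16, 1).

2P: tangent at (16, 1): λ = (3·16² + 4)/(2·1) ≡ 12/2. 2⁻¹ ≡ 10 (mod 19), so λ ≡ 12·10 ≡ 6.
  x = λ² - 16 - 16 = 36 - 32 ≡ 4; y = λ·(16 - 4) - 1 ≡ 14. → (4, 14)
3P: (4, 14) + (16, 1). λ = (1 - 14)/(16 - 4) ≡ 6/12 mod 19. 12⁻¹ ≡ 8 (mod 19), so λ ≡ 10.
  x = λ² - 4 - 16 = 100 - 20 ≡ 4; y = λ·(4 - 4) - 14 ≡ 5. → (4, 5)
4P: (4, 5) + (16, 1). λ = (1 - 5)/(16 - 4) ≡ 15/12 mod 19. 12⁻¹ ≡ 8 (mod 19) since 12·8 = 96 ≡ 1, so λ ≡ 6.
  x = λ² - 4 - 16 = 36 - 20 ≡ 16; y = λ·(4 - 16) - 5 ≡ 18. → (16, 18)
5P: (16, 18) + (16, 1): same x and y₁ ≡ -y₂, so the sum is 𝒪.
5P = 𝒪, so the order is 5.

5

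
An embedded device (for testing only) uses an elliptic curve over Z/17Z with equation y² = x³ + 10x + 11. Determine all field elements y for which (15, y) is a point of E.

x³ + 10x + 11 = 3536 ≡ 0 (mod 17).
Only y = 0 satisfies y² ≡ 0.

0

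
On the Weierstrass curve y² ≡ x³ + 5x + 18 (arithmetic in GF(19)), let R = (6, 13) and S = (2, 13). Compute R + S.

(11, 6)

(6, 13) + (2, 13). λ = (13 - 13)/(2 - 6) ≡ 0/15 mod 19. 15⁻¹ ≡ 14 (mod 19) since 15·14 = 210 ≡ 1, so λ ≡ 0.
  x = λ² - 6 - 2 = 0 - 8 ≡ 11; y = λ·(6 - 11) - 13 ≡ 6. → (11, 6)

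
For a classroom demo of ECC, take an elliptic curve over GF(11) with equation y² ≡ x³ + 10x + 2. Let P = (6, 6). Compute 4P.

O

Repeated addition: build up to 4P.
2P: tangent at (6, 6): λ = (3·6² + 10)/(2·6) ≡ 8/1. 1⁻¹ ≡ 1 (mod 11), so λ ≡ 8·1 ≡ 8.
  x = λ² - 6 - 6 = 64 - 12 ≡ 8; y = λ·(6 - 8) - 6 ≡ 0. → (8, 0)
3P: (8, 0) + (6, 6). λ = (6 - 0)/(6 - 8) ≡ 6/9 mod 11. 9⁻¹ ≡ 5 (mod 11) since 9·5 = 45 ≡ 1, so λ ≡ 8.
  x = λ² - 8 - 6 = 64 - 14 ≡ 6; y = λ·(8 - 6) - 0 ≡ 5. → (6, 5)
4P: (6, 5) + (6, 6): same x and y₁ ≡ -y₂, so the sum is ∞.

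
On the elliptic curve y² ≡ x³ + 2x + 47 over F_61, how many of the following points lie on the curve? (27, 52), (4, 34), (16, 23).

2

(27, 52): 52² ≡ 20, rhs ≡ 20 → on.
(4, 34): 34² ≡ 58, rhs ≡ 58 → on.
(16, 23): 23² ≡ 41, rhs ≡ 27 → off.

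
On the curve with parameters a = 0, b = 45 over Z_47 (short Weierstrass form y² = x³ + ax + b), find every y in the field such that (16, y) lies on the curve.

x³ + 0x + 45 = 4141 ≡ 5 (mod 47).
5 is a non-residue mod 47; no y exists.

none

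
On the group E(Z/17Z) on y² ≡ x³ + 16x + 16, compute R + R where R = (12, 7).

tangent at (12, 7): λ = (3·12² + 16)/(2·7) ≡ 6/14. 14⁻¹ ≡ 11 (mod 17) since 14·11 = 154 ≡ 1, so λ ≡ 6·11 ≡ 15.
  x = λ² - 12 - 12 = 225 - 24 ≡ 14; y = λ·(12 - 14) - 7 ≡ 14. → (14, 14)

(14, 14)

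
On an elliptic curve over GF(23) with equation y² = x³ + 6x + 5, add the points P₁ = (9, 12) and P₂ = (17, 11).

(9, 12) + (17, 11). λ = (11 - 12)/(17 - 9) ≡ 22/8 mod 23. 8⁻¹ ≡ 3 (mod 23), so λ ≡ 20.
  x = λ² - 9 - 17 = 400 - 26 ≡ 6; y = λ·(9 - 6) - 12 ≡ 2. → (6, 2)

(6, 2)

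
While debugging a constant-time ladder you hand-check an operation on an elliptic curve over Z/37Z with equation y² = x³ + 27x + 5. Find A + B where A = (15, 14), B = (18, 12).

(25, 5)

(15, 14) + (18, 12). λ = (12 - 14)/(18 - 15) ≡ 35/3 mod 37. 3⁻¹ ≡ 25 (mod 37) since 3·25 = 75 ≡ 1, so λ ≡ 24.
  x = λ² - 15 - 18 = 576 - 33 ≡ 25; y = λ·(15 - 25) - 14 ≡ 5. → (25, 5)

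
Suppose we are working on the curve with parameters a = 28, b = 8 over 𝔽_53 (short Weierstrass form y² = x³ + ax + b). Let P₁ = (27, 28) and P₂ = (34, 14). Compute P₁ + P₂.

(27, 28) + (34, 14). λ = (14 - 28)/(34 - 27) ≡ 39/7 mod 53. 7⁻¹ ≡ 38 (mod 53) since 7·38 = 266 ≡ 1, so λ ≡ 51.
  x = λ² - 27 - 34 = 2601 - 61 ≡ 49; y = λ·(27 - 49) - 28 ≡ 16. → (49, 16)

(49, 16)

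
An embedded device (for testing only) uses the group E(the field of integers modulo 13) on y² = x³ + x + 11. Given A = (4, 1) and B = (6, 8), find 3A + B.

First 3A:
Repeated addition: build up to 3A.
2A: tangent at (4, 1): λ = (3·4² + 1)/(2·1) ≡ 10/2. 2⁻¹ ≡ 7 (mod 13), so λ ≡ 10·7 ≡ 5.
  x = λ² - 4 - 4 = 25 - 8 ≡ 4; y = λ·(4 - 4) - 1 ≡ 12. → (4, 12)
3A: (4, 12) + (4, 1): same x and y₁ ≡ -y₂, so the sum is 𝒪.
3A = 𝒪.
Finally 3A + B:
𝒪 + (6, 8) = (6, 8) (identity).

(6, 8)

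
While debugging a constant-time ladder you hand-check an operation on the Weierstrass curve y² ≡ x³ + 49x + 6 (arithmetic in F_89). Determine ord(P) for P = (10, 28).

8

2P: tangent at (10, 28): λ = (3·10² + 49)/(2·28) ≡ 82/56. 56⁻¹ ≡ 62 (mod 89), so λ ≡ 82·62 ≡ 11.
  x = λ² - 10 - 10 = 121 - 20 ≡ 12; y = λ·(10 - 12) - 28 ≡ 39. → (12, 39)
3P: (12, 39) + (10, 28). λ = (28 - 39)/(10 - 12) ≡ 78/87 mod 89. 87⁻¹ ≡ 44 (mod 89), so λ ≡ 50.
  x = λ² - 12 - 10 = 2500 - 22 ≡ 75; y = λ·(12 - 75) - 39 ≡ 15. → (75, 15)
4P: (75, 15) + (10, 28). λ = (28 - 15)/(10 - 75) ≡ 13/24 mod 89. 24⁻¹ ≡ 26 (mod 89), so λ ≡ 71.
  x = λ² - 75 - 10 = 5041 - 85 ≡ 61; y = λ·(75 - 61) - 15 ≡ 0. → (61, 0)
5P: (61, 0) + (10, 28). λ = (28 - 0)/(10 - 61) ≡ 28/38 mod 89. 38⁻¹ ≡ 82 (mod 89), so λ ≡ 71.
  x = λ² - 61 - 10 = 5041 - 71 ≡ 75; y = λ·(61 - 75) - 0 ≡ 74. → (75, 74)
6P: (75, 74) + (10, 28). λ = (28 - 74)/(10 - 75) ≡ 43/24 mod 89. 24⁻¹ ≡ 26 (mod 89) since 24·26 = 624 ≡ 1, so λ ≡ 50.
  x = λ² - 75 - 10 = 2500 - 85 ≡ 12; y = λ·(75 - 12) - 74 ≡ 50. → (12, 50)
7P: (12, 50) + (10, 28). λ = (28 - 50)/(10 - 12) ≡ 67/87 mod 89. 87⁻¹ ≡ 44 (mod 89) since 87·44 = 3828 ≡ 1, so λ ≡ 11.
  x = λ² - 12 - 10 = 121 - 22 ≡ 10; y = λ·(12 - 10) - 50 ≡ 61. → (10, 61)
8P: (10, 61) + (10, 28): same x and y₁ ≡ -y₂, so the sum is O.
8P = O, so the order is 8.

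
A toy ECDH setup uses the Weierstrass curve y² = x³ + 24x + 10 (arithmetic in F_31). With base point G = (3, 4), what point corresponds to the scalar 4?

Repeated addition: build up to 4G.
2G: tangent at (3, 4): λ = (3·3² + 24)/(2·4) ≡ 20/8. 8⁻¹ ≡ 4 (mod 31) since 8·4 = 32 ≡ 1, so λ ≡ 20·4 ≡ 18.
  x = λ² - 3 - 3 = 324 - 6 ≡ 8; y = λ·(3 - 8) - 4 ≡ 30. → (8, 30)
3G: (8, 30) + (3, 4). λ = (4 - 30)/(3 - 8) ≡ 5/26 mod 31. 26⁻¹ ≡ 6 (mod 31), so λ ≡ 30.
  x = λ² - 8 - 3 = 900 - 11 ≡ 21; y = λ·(8 - 21) - 30 ≡ 14. → (21, 14)
4G: (21, 14) + (3, 4). λ = (4 - 14)/(3 - 21) ≡ 21/13 mod 31. 13⁻¹ ≡ 12 (mod 31) since 13·12 = 156 ≡ 1, so λ ≡ 4.
  x = λ² - 21 - 3 = 16 - 24 ≡ 23; y = λ·(21 - 23) - 14 ≡ 9. → (23, 9)

(23, 9)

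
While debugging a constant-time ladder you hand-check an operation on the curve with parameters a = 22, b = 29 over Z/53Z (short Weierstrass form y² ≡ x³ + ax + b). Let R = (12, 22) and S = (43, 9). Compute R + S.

(12, 22) + (43, 9). λ = (9 - 22)/(43 - 12) ≡ 40/31 mod 53. 31⁻¹ ≡ 12 (mod 53), so λ ≡ 3.
  x = λ² - 12 - 43 = 9 - 55 ≡ 7; y = λ·(12 - 7) - 22 ≡ 46. → (7, 46)

(7, 46)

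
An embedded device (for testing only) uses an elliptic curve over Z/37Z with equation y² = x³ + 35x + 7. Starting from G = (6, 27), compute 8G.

Double-and-add on 8 = (1000)₂. Start with G = (6, 27) for the leading 1-bit.
double: tangent at (6, 27): λ = (3·6² + 35)/(2·27) ≡ 32/17. 17⁻¹ ≡ 24 (mod 37), so λ ≡ 32·24 ≡ 28.
  x = λ² - 6 - 6 = 784 - 12 ≡ 32; y = λ·(6 - 32) - 27 ≡ 22. → (32, 22)
double: tangent at (32, 22): λ = (3·32² + 35)/(2·22) ≡ 36/7. 7⁻¹ ≡ 16 (mod 37), so λ ≡ 36·16 ≡ 21.
  x = λ² - 32 - 32 = 441 - 64 ≡ 7; y = λ·(32 - 7) - 22 ≡ 22. → (7, 22)
double: tangent at (7, 22): λ = (3·7² + 35)/(2·22) ≡ 34/7. 7⁻¹ ≡ 16 (mod 37) since 7·16 = 112 ≡ 1, so λ ≡ 34·16 ≡ 26.
  x = λ² - 7 - 7 = 676 - 14 ≡ 33; y = λ·(7 - 33) - 22 ≡ 5. → (33, 5)

(33, 5)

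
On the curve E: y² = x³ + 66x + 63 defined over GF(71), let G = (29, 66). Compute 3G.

(62, 35)

Repeated addition: build up to 3G.
2G: tangent at (29, 66): λ = (3·29² + 66)/(2·66) ≡ 33/61. 61⁻¹ ≡ 7 (mod 71), so λ ≡ 33·7 ≡ 18.
  x = λ² - 29 - 29 = 324 - 58 ≡ 53; y = λ·(29 - 53) - 66 ≡ 70. → (53, 70)
3G: (53, 70) + (29, 66). λ = (66 - 70)/(29 - 53) ≡ 67/47 mod 71. 47⁻¹ ≡ 68 (mod 71), so λ ≡ 12.
  x = λ² - 53 - 29 = 144 - 82 ≡ 62; y = λ·(53 - 62) - 70 ≡ 35. → (62, 35)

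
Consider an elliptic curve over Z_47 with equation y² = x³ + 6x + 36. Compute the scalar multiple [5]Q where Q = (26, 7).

(23, 36)

Repeated addition: build up to 5Q.
2Q: tangent at (26, 7): λ = (3·26² + 6)/(2·7) ≡ 13/14. 14⁻¹ ≡ 37 (mod 47), so λ ≡ 13·37 ≡ 11.
  x = λ² - 26 - 26 = 121 - 52 ≡ 22; y = λ·(26 - 22) - 7 ≡ 37. → (22, 37)
3Q: (22, 37) + (26, 7). λ = (7 - 37)/(26 - 22) ≡ 17/4 mod 47. 4⁻¹ ≡ 12 (mod 47) since 4·12 = 48 ≡ 1, so λ ≡ 16.
  x = λ² - 22 - 26 = 256 - 48 ≡ 20; y = λ·(22 - 20) - 37 ≡ 42. → (20, 42)
4Q: (20, 42) + (26, 7). λ = (7 - 42)/(26 - 20) ≡ 12/6 mod 47. 6⁻¹ ≡ 8 (mod 47), so λ ≡ 2.
  x = λ² - 20 - 26 = 4 - 46 ≡ 5; y = λ·(20 - 5) - 42 ≡ 35. → (5, 35)
5Q: (5, 35) + (26, 7). λ = (7 - 35)/(26 - 5) ≡ 19/21 mod 47. 21⁻¹ ≡ 9 (mod 47), so λ ≡ 30.
  x = λ² - 5 - 26 = 900 - 31 ≡ 23; y = λ·(5 - 23) - 35 ≡ 36. → (23, 36)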